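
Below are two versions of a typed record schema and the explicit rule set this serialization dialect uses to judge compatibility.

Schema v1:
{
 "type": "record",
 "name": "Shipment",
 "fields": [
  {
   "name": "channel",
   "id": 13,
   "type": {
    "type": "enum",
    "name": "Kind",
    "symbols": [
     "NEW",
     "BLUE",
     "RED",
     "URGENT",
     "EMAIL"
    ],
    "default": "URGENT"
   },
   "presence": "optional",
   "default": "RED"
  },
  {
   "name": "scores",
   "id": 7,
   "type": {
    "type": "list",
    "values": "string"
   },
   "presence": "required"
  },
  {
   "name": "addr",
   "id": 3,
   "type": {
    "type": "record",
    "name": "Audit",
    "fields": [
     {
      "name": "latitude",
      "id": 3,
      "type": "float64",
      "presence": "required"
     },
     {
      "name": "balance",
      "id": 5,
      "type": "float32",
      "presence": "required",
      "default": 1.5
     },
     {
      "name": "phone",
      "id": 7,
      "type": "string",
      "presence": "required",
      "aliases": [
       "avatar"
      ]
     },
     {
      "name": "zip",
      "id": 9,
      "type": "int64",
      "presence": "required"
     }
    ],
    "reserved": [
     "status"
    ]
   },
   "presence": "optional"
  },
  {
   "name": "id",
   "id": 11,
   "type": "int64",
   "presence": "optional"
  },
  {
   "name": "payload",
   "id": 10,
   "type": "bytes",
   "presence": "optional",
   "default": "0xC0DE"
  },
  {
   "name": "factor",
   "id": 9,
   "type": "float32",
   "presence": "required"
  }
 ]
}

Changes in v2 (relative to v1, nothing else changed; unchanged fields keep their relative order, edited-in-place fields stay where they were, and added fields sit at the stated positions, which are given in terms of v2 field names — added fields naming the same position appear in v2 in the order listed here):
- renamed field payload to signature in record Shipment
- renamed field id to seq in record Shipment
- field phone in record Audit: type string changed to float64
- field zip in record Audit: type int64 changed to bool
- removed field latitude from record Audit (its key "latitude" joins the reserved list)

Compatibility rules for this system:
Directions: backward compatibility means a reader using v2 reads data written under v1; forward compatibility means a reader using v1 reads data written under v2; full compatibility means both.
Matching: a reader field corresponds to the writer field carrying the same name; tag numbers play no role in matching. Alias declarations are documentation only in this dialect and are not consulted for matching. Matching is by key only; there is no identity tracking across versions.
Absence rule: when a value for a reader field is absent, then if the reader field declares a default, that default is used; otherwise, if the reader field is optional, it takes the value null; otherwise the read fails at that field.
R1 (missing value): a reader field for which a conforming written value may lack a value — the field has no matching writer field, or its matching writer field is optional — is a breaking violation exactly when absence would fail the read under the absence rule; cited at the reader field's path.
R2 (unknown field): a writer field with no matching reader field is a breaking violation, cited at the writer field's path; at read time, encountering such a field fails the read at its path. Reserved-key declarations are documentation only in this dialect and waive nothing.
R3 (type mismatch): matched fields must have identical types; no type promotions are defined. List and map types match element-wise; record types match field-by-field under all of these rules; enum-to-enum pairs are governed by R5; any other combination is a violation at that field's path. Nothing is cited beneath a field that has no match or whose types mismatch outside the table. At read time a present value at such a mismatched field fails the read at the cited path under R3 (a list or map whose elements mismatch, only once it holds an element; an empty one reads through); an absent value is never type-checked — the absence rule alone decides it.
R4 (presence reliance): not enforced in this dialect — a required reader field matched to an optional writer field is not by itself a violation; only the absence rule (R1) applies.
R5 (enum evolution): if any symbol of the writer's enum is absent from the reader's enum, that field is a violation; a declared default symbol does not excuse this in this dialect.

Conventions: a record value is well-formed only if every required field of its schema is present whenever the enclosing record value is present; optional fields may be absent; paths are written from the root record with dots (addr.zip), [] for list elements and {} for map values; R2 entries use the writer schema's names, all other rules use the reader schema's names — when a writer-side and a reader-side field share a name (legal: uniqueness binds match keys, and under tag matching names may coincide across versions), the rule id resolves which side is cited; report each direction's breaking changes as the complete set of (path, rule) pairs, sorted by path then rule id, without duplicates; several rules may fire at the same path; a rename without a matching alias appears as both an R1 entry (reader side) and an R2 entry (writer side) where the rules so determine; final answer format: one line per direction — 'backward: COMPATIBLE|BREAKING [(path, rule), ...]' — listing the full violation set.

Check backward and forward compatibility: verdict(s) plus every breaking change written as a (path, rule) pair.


arrows below run writer -> reader for Shipment
backward analysis of Shipment with v2 as reader and v1 as writer:
  writer optional, Kind -> Kind: reader channel maps from writer channel
  writer required, list<string> -> list<string>: reader scores maps from writer scores
  writer optional, Audit -> Audit: reader addr maps from writer addr
  seq: no writer-side match
  signature: no writer-side match
  writer required, float32 -> float32: reader factor maps from writer factor
  leftover writer field: id
  leftover writer field: payload
  writer required, float32 -> float32: reader addr.balance maps from writer addr.balance
  writer required, string -> float64: reader addr.phone maps from writer addr.phone
  writer required, int64 -> bool: reader addr.zip maps from writer addr.zip
  leftover writer field: addr.latitude
  violation R2 at addr.latitude
  violation R3 at addr.phone
  violation R3 at addr.zip
  violation R2 at id
  violation R2 at payload
  => 5 violation(s): backward is BREAKING for Shipment
forward analysis of Shipment with v1 as reader and v2 as writer:
  writer optional, Kind -> Kind: reader channel maps from writer channel
  writer required, list<string> -> list<string>: reader scores maps from writer scores
  writer optional, Audit -> Audit: reader addr maps from writer addr
  id: no writer-side match
  payload: no writer-side match
  writer required, float32 -> float32: reader factor maps from writer factor
  leftover writer field: seq
  leftover writer field: signature
  addr.latitude: no writer-side match
  writer required, float32 -> float32: reader addr.balance maps from writer addr.balance
  writer required, float64 -> string: reader addr.phone maps from writer addr.phone
  writer required, bool -> int64: reader addr.zip maps from writer addr.zip
  violation R1 at addr.latitude
  violation R3 at addr.phone
  violation R3 at addr.zip
  violation R2 at seq
  violation R2 at signature
  => 5 violation(s): forward is BREAKING for Shipment

backward: BREAKING [(addr.latitude, R2), (addr.phone, R3), (addr.zip, R3), (id, R2), (payload, R2)]; forward: BREAKING [(addr.latitude, R1), (addr.phone, R3), (addr.zip, R3), (seq, R2), (signature, R2)]


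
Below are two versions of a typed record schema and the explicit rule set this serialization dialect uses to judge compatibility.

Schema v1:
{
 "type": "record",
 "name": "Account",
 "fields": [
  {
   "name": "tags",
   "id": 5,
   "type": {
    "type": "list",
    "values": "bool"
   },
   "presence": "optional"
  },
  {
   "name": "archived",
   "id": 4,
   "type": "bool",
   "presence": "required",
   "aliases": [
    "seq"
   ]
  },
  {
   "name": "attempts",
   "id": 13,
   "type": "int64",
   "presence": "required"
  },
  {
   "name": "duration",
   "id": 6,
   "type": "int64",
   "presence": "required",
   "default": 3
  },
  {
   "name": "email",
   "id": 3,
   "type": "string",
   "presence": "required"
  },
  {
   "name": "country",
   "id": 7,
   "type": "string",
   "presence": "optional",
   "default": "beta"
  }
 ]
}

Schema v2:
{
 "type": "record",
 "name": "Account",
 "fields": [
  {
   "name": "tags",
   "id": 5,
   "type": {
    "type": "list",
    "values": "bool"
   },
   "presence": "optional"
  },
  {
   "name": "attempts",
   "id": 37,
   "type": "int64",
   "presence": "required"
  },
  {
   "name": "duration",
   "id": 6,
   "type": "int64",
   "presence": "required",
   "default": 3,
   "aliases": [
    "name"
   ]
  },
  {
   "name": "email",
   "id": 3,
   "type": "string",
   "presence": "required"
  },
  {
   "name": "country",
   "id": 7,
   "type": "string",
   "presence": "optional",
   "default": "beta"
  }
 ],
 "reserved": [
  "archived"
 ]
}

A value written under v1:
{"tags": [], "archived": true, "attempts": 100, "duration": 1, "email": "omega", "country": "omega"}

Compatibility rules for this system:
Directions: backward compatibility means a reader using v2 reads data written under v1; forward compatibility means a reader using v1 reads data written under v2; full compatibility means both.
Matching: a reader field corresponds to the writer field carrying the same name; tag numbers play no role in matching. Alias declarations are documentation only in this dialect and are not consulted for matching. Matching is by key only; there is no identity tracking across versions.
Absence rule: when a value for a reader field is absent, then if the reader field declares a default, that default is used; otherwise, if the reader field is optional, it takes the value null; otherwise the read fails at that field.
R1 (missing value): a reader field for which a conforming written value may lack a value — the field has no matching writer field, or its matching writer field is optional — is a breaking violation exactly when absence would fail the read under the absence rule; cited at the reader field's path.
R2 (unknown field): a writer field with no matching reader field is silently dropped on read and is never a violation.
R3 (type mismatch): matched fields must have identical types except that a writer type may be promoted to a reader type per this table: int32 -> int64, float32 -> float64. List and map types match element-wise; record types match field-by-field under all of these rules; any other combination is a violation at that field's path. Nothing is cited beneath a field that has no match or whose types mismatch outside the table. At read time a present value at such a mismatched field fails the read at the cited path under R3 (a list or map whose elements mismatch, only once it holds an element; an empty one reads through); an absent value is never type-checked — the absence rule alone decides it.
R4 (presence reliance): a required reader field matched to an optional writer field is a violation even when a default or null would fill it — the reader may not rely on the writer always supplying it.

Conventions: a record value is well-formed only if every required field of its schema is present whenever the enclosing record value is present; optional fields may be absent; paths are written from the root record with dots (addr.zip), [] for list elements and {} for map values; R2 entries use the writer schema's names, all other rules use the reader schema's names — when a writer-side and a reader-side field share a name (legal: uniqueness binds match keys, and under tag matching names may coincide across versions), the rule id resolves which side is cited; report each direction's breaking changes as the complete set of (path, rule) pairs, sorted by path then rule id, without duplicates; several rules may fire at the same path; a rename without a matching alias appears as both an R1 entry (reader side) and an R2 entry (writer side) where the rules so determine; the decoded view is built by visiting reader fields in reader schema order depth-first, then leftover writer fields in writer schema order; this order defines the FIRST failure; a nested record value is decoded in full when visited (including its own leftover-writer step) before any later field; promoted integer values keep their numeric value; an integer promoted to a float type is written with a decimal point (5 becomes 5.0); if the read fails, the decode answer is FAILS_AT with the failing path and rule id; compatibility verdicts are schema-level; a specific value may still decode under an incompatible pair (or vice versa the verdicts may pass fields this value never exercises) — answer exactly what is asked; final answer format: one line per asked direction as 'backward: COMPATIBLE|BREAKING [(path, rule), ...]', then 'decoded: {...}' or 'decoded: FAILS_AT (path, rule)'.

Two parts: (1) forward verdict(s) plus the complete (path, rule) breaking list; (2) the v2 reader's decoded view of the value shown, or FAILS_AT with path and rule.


forward: BREAKING [(archived, R1)]; decoded: {"tags": [], "attempts": 100, "duration": 1, "email": "omega", "country": "omega"}

in Account below, arrows point writer -> reader
forward pass over Account, reader schema v1, writer schema v2:
  tags: paired with writer tags (list<bool> -> list<bool>; writer optional)
  archived: no writer match
  attempts: paired with writer attempts (int64 -> int64; writer required)
  duration: paired with writer duration (int64 -> int64; writer required)
  email: paired with writer email (string -> string; writer required)
  country: paired with writer country (string -> string; writer optional)
  violation R1 at archived
  => forward: BREAKING (1)
decode (reader v2):
  tags := []
  attempts := 100
  duration := 1
  email := "omega"
  country := "omega"
  writer archived: unknown -> dropped
  => decoded: {"tags": [], "attempts": 100, "duration": 1, "email": "omega", "country": "omega"}
the other Account changes do not affect what is asked:
  field attempts in record Account: tag 13 changed to 37 -> no rule fires on it in Account's dialect; the asked verdict holds


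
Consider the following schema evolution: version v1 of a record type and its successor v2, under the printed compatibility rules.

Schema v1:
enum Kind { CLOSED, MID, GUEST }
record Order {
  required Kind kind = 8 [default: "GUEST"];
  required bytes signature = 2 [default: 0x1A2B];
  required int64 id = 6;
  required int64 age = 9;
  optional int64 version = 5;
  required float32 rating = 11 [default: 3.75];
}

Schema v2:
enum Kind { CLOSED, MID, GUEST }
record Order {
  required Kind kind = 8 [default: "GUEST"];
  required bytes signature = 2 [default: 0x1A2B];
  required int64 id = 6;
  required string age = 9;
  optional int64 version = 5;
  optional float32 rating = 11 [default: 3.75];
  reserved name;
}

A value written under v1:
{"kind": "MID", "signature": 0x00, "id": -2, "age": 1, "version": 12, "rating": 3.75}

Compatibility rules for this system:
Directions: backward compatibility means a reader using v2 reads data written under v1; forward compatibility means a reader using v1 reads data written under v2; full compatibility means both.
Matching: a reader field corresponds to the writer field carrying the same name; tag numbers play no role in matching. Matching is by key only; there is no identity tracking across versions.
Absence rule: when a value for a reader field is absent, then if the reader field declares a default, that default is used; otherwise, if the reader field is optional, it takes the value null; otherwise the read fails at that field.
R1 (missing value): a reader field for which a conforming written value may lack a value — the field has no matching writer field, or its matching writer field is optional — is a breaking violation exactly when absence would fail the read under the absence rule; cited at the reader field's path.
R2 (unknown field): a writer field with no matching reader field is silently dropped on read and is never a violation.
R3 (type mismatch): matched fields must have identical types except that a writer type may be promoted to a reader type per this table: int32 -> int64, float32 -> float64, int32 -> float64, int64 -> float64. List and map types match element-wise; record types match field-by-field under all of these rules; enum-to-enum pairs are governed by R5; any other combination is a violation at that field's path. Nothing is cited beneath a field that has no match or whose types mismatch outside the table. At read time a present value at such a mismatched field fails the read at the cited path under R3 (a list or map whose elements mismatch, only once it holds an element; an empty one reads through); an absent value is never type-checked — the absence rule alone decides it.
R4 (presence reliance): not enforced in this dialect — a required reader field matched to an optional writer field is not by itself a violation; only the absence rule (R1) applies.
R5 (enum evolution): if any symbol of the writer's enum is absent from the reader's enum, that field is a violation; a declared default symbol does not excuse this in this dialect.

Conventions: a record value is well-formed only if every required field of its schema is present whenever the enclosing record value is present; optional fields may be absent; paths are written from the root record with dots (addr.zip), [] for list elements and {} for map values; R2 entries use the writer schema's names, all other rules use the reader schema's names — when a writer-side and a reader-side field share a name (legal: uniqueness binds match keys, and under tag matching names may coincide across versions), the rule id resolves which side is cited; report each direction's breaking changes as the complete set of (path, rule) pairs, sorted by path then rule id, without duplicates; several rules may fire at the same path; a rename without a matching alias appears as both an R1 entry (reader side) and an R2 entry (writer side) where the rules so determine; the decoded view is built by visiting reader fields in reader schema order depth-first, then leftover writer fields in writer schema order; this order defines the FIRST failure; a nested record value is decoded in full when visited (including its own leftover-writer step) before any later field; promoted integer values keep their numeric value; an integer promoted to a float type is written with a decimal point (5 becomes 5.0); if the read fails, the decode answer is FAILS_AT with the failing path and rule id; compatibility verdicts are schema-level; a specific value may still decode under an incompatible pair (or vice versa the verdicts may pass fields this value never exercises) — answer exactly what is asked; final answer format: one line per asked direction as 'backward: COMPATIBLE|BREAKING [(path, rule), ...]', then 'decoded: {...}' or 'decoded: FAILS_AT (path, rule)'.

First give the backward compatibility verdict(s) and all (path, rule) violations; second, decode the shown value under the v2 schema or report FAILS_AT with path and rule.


in Order below, arrows point writer -> reader
backward pass over Order, reader schema v2, writer schema v1:
  Kind -> Kind, writer required: kind aligns to kind
  bytes -> bytes, writer required: signature aligns to signature
  int64 -> int64, writer required: id aligns to id
  int64 -> string, writer required: age aligns to age
  int64 -> int64, writer optional: version aligns to version
  float32 -> float32, writer required: rating aligns to rating
  rule R3 violated at age
  backward on Order therefore BREAKING (1)
decode (reader v2):
  kind := "MID"
  signature := 0x00
  id := -2
  read fails at age under R3
  => FAILS_AT (age, R3)
diffs on Order not affecting the asked answer:
  field rating in record Order: required changed to optional -> inert for the asked Order verdict: nothing fires

backward: BREAKING [(age, R3)]; decoded: FAILS_AT (age, R3)


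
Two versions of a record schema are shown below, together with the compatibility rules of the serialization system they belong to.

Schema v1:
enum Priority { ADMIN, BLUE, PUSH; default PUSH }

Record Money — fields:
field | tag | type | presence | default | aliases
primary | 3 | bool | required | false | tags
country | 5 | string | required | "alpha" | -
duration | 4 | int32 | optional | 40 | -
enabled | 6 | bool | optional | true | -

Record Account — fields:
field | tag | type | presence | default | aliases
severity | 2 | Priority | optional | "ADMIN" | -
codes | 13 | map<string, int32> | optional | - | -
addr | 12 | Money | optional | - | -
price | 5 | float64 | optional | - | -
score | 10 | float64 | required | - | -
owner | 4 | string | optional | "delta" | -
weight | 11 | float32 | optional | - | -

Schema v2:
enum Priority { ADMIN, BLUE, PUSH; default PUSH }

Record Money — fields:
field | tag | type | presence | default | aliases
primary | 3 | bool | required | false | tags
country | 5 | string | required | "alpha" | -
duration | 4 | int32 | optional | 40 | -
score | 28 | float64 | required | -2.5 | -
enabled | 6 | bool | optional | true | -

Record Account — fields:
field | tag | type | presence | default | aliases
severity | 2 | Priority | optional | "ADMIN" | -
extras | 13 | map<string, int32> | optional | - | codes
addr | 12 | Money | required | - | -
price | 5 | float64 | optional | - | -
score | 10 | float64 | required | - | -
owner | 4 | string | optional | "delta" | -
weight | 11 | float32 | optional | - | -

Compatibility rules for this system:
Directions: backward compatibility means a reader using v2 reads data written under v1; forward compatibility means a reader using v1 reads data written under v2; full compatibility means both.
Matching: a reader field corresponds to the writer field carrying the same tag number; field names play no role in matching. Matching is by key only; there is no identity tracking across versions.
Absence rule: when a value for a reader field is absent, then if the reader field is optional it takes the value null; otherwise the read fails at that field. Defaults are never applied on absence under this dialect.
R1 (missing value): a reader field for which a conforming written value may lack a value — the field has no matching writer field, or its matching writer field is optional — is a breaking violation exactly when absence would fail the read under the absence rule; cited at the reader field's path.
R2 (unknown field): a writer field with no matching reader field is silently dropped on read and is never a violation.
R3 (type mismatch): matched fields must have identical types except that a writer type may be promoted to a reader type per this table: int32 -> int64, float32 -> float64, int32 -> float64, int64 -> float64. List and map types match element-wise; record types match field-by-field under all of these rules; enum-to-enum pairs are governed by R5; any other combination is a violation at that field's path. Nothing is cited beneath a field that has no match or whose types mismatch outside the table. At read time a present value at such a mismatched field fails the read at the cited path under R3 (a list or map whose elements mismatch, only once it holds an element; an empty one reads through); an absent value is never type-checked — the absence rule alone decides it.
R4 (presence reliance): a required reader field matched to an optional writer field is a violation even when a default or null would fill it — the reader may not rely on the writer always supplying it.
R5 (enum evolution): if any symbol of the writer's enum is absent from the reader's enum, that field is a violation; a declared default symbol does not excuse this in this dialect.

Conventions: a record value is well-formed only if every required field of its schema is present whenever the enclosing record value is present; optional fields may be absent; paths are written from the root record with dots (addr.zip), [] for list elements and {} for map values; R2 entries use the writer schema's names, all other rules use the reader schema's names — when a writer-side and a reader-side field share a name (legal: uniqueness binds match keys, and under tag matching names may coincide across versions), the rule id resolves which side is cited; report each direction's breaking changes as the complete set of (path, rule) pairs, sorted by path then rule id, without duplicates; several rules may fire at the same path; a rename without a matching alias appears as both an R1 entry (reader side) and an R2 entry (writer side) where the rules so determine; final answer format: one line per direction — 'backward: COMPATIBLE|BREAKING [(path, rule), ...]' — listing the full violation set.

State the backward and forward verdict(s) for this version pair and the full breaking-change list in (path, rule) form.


the writer's type comes first in each Account pair
backward analysis of Account with v2 as reader and v1 as writer:
  severity <- severity (Priority -> Priority, writer optional)
  extras <- codes (map<string, int32> -> map<string, int32>, writer optional)
  addr <- addr (Money -> Money, writer optional)
  price <- price (float64 -> float64, writer optional)
  score <- score (float64 -> float64, writer required)
  owner <- owner (string -> string, writer optional)
  weight <- weight (float32 -> float32, writer optional)
  addr.primary <- addr.primary (bool -> bool, writer required)
  addr.country <- addr.country (string -> string, writer required)
  addr.duration <- addr.duration (int32 -> int32, writer optional)
  addr.score: no writer match
  addr.enabled <- addr.enabled (bool -> bool, writer optional)
  rule R1 violated at addr
  rule R4 violated at addr
  rule R1 violated at addr.score
  => 3 violation(s): backward is BREAKING for Account
forward analysis of Account with v1 as reader and v2 as writer:
  severity <- severity (Priority -> Priority, writer optional)
  codes <- extras (map<string, int32> -> map<string, int32>, writer optional)
  addr <- addr (Money -> Money, writer required)
  price <- price (float64 -> float64, writer optional)
  score <- score (float64 -> float64, writer required)
  owner <- owner (string -> string, writer optional)
  weight <- weight (float32 -> float32, writer optional)
  addr.primary <- addr.primary (bool -> bool, writer required)
  addr.country <- addr.country (string -> string, writer required)
  addr.duration <- addr.duration (int32 -> int32, writer optional)
  addr.enabled <- addr.enabled (bool -> bool, writer optional)
  writer addr.score: unknown to reader
  nothing fires on Account: forward is COMPATIBLE

backward: BREAKING [(addr, R1), (addr, R4), (addr.score, R1)]; forward: COMPATIBLE []


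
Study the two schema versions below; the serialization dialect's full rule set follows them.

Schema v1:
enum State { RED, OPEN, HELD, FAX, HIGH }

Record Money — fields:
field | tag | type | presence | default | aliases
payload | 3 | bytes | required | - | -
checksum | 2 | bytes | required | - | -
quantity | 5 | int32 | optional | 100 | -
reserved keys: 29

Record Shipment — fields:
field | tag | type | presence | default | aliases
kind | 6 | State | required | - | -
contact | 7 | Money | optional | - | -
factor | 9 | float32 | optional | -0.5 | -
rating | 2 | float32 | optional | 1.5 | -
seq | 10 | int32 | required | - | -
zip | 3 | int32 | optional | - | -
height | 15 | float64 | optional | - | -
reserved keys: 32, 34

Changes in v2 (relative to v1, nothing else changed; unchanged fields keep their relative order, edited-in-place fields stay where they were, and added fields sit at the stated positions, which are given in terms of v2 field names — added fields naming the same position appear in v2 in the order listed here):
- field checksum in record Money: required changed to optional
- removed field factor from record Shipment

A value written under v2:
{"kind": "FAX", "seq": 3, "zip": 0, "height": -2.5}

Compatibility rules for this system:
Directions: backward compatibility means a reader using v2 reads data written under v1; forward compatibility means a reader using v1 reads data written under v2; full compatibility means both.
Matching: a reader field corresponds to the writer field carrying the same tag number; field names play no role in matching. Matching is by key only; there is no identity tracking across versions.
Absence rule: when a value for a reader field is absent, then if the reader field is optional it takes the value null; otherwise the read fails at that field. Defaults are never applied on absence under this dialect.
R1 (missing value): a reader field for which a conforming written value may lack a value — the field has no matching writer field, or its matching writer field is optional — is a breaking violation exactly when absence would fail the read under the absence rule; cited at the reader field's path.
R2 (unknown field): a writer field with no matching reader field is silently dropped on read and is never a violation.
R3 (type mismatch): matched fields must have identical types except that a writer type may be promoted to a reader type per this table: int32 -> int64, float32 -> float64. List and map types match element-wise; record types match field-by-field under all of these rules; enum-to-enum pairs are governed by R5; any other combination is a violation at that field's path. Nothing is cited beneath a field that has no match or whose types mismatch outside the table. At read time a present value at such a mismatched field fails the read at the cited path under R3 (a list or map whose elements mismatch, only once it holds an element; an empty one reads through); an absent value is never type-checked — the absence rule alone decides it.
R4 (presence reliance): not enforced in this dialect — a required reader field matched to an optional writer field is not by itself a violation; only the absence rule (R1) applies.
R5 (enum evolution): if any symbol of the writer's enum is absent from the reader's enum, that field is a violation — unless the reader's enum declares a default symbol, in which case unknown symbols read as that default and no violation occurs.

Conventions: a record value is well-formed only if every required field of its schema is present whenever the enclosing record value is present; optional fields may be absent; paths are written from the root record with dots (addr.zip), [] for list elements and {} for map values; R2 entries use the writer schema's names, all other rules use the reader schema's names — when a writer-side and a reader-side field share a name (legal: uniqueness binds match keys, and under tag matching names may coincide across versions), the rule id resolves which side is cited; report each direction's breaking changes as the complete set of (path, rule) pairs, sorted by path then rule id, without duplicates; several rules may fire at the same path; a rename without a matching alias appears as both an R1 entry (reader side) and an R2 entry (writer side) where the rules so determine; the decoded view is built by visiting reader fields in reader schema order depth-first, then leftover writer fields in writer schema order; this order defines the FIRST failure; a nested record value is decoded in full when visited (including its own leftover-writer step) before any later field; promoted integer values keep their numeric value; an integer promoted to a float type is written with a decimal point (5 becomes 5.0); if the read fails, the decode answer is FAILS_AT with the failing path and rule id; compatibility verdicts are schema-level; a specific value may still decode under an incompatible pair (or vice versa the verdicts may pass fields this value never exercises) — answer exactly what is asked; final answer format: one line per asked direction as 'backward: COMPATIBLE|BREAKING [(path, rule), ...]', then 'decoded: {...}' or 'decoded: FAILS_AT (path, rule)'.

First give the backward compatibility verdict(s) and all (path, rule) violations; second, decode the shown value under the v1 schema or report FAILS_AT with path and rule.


backward: COMPATIBLE []; decoded: {"kind": "FAX", "contact": null, "factor": null, "rating": null, "seq": 3, "zip": 0, "height": -2.5}

the writer's type comes first in each Shipment pair
backward pass over Shipment, reader schema v2, writer schema v1:
  kind: paired with writer kind (State -> State; writer required)
  contact: paired with writer contact (Money -> Money; writer optional)
  rating: paired with writer rating (float32 -> float32; writer optional)
  seq: paired with writer seq (int32 -> int32; writer required)
  zip: paired with writer zip (int32 -> int32; writer optional)
  height: paired with writer height (float64 -> float64; writer optional)
  factor (writer side), unknown to reader
  contact.payload: paired with writer contact.payload (bytes -> bytes; writer required)
  contact.checksum: paired with writer contact.checksum (bytes -> bytes; writer required)
  contact.quantity: paired with writer contact.quantity (int32 -> int32; writer optional)
  => backward verdict for Shipment: COMPATIBLE, no violations
decode walk for Shipment under reader schema v1:
  kind := "FAX"
  contact := null (not supplied -> null)
  factor := null (not supplied -> null)
  rating := null (not supplied -> null)
  seq := 3
  zip := 0
  height := -2.5
  => decoded: {"kind": "FAX", "contact": null, "factor": null, "rating": null, "seq": 3, "zip": 0, "height": -2.5}
the rest of the Shipment diff is inert for this question:
  field checksum in record Money: required changed to optional -> its effect on Shipment is confined to the forward direction, not asked
  removed field factor from record Shipment -> inert for the asked Shipment verdict: nothing fires


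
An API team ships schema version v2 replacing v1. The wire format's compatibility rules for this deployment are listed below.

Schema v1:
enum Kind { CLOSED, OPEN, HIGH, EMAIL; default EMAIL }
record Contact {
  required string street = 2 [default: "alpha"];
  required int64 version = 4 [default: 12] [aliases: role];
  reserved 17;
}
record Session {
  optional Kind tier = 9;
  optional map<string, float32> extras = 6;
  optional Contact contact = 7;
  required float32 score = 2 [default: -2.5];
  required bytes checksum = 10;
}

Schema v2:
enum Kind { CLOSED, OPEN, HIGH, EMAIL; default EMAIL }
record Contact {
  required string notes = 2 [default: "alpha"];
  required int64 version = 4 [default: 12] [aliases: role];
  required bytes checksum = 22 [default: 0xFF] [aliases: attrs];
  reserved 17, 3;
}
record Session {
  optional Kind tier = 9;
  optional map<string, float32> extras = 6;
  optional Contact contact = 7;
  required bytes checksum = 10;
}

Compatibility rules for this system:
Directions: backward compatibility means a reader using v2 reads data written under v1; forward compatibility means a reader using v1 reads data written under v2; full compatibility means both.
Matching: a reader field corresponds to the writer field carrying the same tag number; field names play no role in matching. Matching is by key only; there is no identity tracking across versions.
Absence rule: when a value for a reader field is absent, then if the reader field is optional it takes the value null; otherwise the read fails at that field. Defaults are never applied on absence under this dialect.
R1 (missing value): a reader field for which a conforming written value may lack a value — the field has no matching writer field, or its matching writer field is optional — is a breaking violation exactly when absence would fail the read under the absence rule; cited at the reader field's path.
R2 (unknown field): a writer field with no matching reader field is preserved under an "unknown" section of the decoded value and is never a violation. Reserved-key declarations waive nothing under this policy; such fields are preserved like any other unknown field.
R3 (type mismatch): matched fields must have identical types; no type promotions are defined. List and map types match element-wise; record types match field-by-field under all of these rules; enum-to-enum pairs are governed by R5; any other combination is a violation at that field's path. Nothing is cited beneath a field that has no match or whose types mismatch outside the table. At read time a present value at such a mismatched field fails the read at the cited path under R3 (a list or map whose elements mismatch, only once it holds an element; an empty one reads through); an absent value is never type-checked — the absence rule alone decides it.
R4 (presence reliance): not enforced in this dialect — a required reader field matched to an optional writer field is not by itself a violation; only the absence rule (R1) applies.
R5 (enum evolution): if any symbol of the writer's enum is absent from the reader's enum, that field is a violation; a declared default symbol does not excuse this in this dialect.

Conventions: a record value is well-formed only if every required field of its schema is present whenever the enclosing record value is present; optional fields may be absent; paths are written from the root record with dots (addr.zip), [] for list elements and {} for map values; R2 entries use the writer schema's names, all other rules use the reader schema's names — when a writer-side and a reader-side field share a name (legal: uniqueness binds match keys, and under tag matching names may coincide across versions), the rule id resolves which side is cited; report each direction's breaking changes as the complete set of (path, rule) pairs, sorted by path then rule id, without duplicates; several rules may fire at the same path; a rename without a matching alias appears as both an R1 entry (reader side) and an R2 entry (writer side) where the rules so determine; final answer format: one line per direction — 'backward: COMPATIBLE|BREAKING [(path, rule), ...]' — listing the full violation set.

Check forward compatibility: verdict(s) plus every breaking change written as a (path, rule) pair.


forward: BREAKING [(score, R1)]

each type pair in Session: writer, then reader
forward on Session — v1 reading data written by v2:
  tier: paired with writer tier (Kind -> Kind; writer optional)
  extras: paired with writer extras (map<string, float32> -> map<string, float32>; writer optional)
  contact: paired with writer contact (Contact -> Contact; writer optional)
  score has no writer counterpart
  checksum: paired with writer checksum (bytes -> bytes; writer required)
  contact.street: paired with writer contact.notes (string -> string; writer required)
  contact.version: paired with writer contact.version (int64 -> int64; writer required)
  leftover writer field: contact.checksum
  breaking: (score, R1)
  forward on Session therefore BREAKING (1)
remaining Session differences; none change what is asked:
  added field checksum to record Contact: required bytes, tag 22, default 0xFF (in v2 it sits last) -> its effect on Session is confined to the backward direction, not asked
  renamed field street to notes in record Contact -> inert for the asked Session verdict: nothing fires


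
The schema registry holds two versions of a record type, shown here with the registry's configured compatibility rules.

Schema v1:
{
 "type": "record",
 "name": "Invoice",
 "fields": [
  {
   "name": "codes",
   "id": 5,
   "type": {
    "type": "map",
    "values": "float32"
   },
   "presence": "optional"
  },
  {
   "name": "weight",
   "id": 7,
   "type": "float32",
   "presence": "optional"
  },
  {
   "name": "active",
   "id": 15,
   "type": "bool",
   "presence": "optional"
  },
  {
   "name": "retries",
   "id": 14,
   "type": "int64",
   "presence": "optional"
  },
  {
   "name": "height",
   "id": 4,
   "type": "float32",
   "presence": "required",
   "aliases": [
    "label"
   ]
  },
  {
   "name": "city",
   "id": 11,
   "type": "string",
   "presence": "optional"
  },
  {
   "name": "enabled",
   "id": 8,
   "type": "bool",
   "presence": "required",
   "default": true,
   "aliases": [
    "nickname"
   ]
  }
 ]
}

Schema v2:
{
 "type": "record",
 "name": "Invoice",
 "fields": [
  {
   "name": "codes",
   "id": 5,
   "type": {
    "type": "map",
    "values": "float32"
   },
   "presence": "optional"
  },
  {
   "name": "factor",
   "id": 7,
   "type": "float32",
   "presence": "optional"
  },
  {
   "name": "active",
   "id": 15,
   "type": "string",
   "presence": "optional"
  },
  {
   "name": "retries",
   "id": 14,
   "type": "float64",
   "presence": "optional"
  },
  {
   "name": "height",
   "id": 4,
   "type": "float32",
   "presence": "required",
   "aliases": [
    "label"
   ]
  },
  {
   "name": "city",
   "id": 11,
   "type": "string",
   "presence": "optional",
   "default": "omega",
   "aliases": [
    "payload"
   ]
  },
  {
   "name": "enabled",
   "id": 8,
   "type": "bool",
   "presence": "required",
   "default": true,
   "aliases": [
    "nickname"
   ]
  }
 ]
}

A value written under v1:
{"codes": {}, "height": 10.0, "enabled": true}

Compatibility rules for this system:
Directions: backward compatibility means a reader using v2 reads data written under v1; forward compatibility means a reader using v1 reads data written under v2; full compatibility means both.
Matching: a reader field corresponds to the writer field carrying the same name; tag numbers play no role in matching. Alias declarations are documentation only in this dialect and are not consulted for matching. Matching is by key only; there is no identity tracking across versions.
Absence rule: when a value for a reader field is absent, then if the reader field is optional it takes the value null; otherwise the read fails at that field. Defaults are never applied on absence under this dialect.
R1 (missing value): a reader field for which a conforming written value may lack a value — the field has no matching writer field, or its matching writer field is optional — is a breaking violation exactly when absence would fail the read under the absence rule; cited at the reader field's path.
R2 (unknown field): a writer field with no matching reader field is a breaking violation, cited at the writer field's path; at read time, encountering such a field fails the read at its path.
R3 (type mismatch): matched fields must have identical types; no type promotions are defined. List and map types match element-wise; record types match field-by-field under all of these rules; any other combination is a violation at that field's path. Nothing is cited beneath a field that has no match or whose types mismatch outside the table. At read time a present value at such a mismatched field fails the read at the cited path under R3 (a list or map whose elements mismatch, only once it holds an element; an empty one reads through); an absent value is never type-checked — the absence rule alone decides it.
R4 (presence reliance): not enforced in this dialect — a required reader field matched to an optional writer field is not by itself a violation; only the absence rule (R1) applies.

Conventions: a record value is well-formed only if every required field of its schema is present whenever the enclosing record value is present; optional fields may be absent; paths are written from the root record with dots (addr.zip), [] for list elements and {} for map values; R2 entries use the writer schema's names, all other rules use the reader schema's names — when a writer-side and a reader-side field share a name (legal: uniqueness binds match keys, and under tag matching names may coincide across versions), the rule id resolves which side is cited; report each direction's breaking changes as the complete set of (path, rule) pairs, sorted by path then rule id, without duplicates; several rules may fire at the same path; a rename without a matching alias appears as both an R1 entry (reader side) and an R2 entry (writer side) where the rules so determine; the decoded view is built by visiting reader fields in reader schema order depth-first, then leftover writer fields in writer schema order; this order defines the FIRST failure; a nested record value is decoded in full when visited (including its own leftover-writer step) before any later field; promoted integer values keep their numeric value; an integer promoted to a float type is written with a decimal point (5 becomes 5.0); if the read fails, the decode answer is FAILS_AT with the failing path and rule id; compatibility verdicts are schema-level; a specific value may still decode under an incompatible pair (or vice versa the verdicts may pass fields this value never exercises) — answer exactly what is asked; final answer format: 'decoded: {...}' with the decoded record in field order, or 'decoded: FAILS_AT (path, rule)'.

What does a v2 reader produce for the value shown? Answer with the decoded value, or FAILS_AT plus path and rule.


the writer's type comes first in each Invoice pair
migrating the Invoice value to v2:
  codes := {}
  factor := null (missing; optional => null)
  active := null (missing; optional => null)
  retries := null (missing; optional => null)
  height := 10.0
  city := null (missing; optional => null)
  enabled := true
  => decoded: {"codes": {}, "factor": null, "active": null, "retries": null, "height": 10.0, "city": null, "enabled": true}
diffs on Invoice not affecting the asked answer:
  field active in record Invoice: type bool changed to string -> schema-level compatibility only; this Invoice value's decode is unchanged
  field city in record Invoice: default set to "omega" -> no rule fires on it and the decoded Invoice view is identical with or without it
  field retries in record Invoice: type int64 changed to float64 -> schema-level compatibility only; this Invoice value's decode is unchanged

decoded: {"codes": {}, "factor": null, "active": null, "retries": null, "height": 10.0, "city": null, "enabled": true}
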